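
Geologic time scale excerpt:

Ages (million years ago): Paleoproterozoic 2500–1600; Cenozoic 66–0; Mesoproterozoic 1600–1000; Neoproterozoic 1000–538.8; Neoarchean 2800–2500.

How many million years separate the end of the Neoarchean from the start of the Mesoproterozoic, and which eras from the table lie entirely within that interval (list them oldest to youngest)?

End of Neoarchean = 2500 Ma; start of Mesoproterozoic = 1600 Ma.
Gap = 2500 − 1600 = 900 Myr.
Eras wholly inside 2500–1600 Ma: Paleoproterozoic (2500–1600).

900 million years; Paleoproterozoic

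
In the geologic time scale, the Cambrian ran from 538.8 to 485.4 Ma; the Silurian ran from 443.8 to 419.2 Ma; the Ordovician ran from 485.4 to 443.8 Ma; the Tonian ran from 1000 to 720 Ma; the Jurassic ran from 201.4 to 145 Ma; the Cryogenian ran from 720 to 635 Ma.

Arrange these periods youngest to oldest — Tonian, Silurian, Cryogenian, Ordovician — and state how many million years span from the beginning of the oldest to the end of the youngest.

Silurian → Ordovician → Cryogenian → Tonian; total span 580.8 Myr

From the excerpt: Tonian 1000–720; Silurian 443.8–419.2; Cryogenian 720–635; Ordovician 485.4–443.8 (Ma).
Larger Ma is earlier, so the oldest is Tonian and the youngest is Silurian; youngest to oldest: Silurian, Ordovician, Cryogenian, Tonian.
Oldest start 1000 minus youngest end 419.2 gives 580.8 Myr overall.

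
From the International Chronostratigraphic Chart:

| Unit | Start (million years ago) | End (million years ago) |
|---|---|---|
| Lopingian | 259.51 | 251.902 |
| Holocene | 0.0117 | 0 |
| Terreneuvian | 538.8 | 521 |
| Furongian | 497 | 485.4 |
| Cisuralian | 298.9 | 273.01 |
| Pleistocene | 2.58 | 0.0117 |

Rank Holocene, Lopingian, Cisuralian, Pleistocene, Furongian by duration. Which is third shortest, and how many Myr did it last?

Start − end for each: Holocene 0.0117 − 0 = 0.0117; Lopingian 259.51 − 251.902 = 7.608; Cisuralian 298.9 − 273.01 = 25.89; Pleistocene 2.58 − 0.0117 = 2.5683; Furongian 497 − 485.4 = 11.6.
Ranking these from shortest: Holocene < Pleistocene < Lopingian < Furongian < Cisuralian.
Position 3 in that ranking is Lopingian, which lasted 7.608 Myr.

Lopingian, 7.608 million years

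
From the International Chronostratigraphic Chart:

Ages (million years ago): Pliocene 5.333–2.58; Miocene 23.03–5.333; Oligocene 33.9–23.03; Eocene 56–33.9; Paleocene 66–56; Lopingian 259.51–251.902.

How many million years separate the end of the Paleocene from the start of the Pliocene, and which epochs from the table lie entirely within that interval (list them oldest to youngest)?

The Paleocene closes at 56 Ma and the Pliocene opens at 5.333 Ma, so the interval is 56 − 5.333 = 50.667 Myr.
An epoch fits inside if it starts at or after 56 Ma and ends at or before 5.333 Ma; oldest first that gives Eocene, Oligocene, Miocene.

50.667 million years; Eocene, Oligocene, Miocene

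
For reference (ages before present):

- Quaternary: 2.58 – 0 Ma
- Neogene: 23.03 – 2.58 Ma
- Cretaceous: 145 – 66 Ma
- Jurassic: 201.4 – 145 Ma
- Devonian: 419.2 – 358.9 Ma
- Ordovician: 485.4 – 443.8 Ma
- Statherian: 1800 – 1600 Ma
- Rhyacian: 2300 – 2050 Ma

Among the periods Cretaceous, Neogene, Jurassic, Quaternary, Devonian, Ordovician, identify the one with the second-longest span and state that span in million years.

Start − end for each: Cretaceous 145 − 66 = 79; Neogene 23.03 − 2.58 = 20.45; Jurassic 201.4 − 145 = 56.4; Quaternary 2.58 − 0 = 2.58; Devonian 419.2 − 358.9 = 60.3; Ordovician 485.4 − 443.8 = 41.6.
Ranking these from longest: Cretaceous > Devonian > Jurassic > Ordovician > Neogene > Quaternary.
Position 2 in that ranking is Devonian, which lasted 60.3 Myr.

Devonian, 60.3 million years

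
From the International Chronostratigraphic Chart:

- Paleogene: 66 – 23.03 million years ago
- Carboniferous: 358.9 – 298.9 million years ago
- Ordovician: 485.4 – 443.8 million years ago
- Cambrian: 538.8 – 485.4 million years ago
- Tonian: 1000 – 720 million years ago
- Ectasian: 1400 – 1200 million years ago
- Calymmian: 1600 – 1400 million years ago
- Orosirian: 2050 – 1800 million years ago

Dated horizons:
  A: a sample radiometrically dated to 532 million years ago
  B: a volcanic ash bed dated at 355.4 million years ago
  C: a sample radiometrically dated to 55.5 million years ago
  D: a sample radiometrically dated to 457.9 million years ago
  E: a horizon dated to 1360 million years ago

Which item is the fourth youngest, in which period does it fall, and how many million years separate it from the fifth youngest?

Smaller Ma means younger, so youngest first: C 55.5 < B 355.4 < D 457.9 < A 532 < E 1360.
Counting 4 along gives A (532 Ma); the excerpt puts that inside the Cambrian, 538.8–485.4 Ma.
Next in line is E (1360 Ma), and 1360 − 532 = 828 Myr.

A, in the Cambrian; 828 million years to E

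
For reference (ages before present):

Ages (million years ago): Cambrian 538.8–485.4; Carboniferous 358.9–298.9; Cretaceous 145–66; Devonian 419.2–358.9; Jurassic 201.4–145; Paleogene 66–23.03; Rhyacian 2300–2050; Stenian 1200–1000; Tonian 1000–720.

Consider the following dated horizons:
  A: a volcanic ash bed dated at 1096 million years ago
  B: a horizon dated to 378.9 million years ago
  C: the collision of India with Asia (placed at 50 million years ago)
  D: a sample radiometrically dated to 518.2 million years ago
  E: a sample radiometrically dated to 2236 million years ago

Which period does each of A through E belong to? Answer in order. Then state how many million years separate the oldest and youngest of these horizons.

A — Stenian; B — Devonian; C — Paleogene; D — Cambrian; E — Rhyacian; span 2186 million years

Match each age against the start–end ranges in the excerpt: A = 1096 Ma → Stenian (1200–1000); B = 378.9 Ma → Devonian (419.2–358.9); C = 50 Ma → Paleogene (66–23.03); D = 518.2 Ma → Cambrian (538.8–485.4); E = 2236 Ma → Rhyacian (2300–2050).
The largest age is 2236 Ma and the smallest is 50 Ma; their difference is 2186 Myr.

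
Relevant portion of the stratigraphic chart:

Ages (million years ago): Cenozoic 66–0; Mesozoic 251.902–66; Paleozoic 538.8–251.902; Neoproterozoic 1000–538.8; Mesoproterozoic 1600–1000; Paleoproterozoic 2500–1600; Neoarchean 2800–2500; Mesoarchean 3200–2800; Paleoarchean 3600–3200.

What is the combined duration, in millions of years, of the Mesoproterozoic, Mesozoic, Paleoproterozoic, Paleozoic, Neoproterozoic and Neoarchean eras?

2734 million years

Duration is start − end for each: (1600 − 1000) + (251.902 − 66) + (2500 − 1600) + (538.8 − 251.902) + (1000 − 538.8) + (2800 − 2500).
That is 600 + 185.902 + 900 + 286.898 + 461.2 + 300, which totals 2734 million years.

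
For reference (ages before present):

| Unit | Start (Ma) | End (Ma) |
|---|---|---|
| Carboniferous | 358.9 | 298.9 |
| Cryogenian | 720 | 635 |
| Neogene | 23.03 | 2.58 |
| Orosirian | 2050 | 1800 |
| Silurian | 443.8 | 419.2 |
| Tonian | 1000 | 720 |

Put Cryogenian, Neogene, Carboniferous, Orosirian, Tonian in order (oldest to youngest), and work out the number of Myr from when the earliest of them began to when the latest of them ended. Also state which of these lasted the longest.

From the excerpt: Cryogenian 720–635; Neogene 23.03–2.58; Carboniferous 358.9–298.9; Orosirian 2050–1800; Tonian 1000–720 (Ma).
Larger Ma is earlier, so the oldest is Orosirian and the youngest is Neogene; oldest to youngest: Orosirian, Tonian, Cryogenian, Carboniferous, Neogene.
Oldest start 2050 minus youngest end 2.58 gives 2047.42 Myr overall.
Individual lengths (start − end): Carboniferous 60; Neogene 20.45; Orosirian 250; Cryogenian 85; Tonian 280. The largest is Tonian at 280 Myr.

Orosirian, Tonian, Cryogenian, Carboniferous, Neogene; total span 2047.42 Myr; longest is Tonian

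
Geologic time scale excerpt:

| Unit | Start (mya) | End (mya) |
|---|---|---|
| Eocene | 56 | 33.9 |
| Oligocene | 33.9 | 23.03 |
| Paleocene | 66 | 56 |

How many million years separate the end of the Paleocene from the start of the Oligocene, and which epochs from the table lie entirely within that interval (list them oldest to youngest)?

The Paleocene closes at 56 Ma and the Oligocene opens at 33.9 Ma, so the interval is 56 − 33.9 = 22.1 Myr.
An epoch fits inside if it starts at or after 56 Ma and ends at or before 33.9 Ma; oldest first that gives Eocene.

22.1 million years; Eocene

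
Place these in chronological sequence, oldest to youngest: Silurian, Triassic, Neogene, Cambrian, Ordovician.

Era membership (oldest first within each) — Paleozoic: Cambrian, Ordovician, Silurian; Mesozoic: Triassic; Cenozoic: Neogene. Paleozoic precedes Mesozoic, which precedes Cenozoic. Concatenating the groups in that era order gives oldest to youngest directly.

Cambrian → Ordovician → Silurian → Triassic → Neogene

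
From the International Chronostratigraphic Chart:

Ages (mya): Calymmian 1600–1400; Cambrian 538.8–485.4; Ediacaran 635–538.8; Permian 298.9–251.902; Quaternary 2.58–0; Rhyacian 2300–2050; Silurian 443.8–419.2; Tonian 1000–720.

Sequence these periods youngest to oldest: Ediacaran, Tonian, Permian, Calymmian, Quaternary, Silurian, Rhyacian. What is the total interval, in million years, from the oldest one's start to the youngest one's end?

Start ages (Ma): Rhyacian 2300, Calymmian 1600, Tonian 1000, Ediacaran 635, Silurian 443.8, Permian 298.9, Quaternary 2.58.
Ordered youngest to oldest: Quaternary, Permian, Silurian, Ediacaran, Tonian, Calymmian, Rhyacian.
Span = 2300 − 0 = 2300 Myr.

Quaternary, Permian, Silurian, Ediacaran, Tonian, Calymmian, Rhyacian; total span 2300 Myr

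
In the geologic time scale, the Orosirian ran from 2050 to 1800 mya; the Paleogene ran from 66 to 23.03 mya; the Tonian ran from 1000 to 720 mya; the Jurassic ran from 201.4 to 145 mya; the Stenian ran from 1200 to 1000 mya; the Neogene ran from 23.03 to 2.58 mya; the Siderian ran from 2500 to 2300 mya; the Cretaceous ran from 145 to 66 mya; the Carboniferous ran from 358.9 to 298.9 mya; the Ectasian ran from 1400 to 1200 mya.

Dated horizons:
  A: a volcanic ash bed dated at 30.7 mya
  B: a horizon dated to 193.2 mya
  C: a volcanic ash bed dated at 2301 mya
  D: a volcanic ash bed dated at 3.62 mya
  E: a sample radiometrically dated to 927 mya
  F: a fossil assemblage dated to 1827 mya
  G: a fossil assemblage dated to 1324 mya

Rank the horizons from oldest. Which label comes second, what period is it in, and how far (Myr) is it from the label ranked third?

Sorted oldest-first by Ma: C (2301), F (1827), G (1324), E (927), B (193.2), A (30.7), D (3.62).
The second oldest is F at 1827 Ma, which lies in 2050–1800 Ma: the Orosirian.
The third oldest is G at 1324 Ma; separation = |1827 − 1324| = 503 Myr.

F, in the Orosirian; 503 million years to G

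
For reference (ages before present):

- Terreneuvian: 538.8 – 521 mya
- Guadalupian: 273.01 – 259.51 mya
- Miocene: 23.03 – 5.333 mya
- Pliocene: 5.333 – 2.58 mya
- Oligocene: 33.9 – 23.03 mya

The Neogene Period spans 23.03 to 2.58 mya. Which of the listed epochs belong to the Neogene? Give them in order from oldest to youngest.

Epochs with both bounds inside 23.03–2.58 Ma: Miocene (23.03–5.333), Pliocene (5.333–2.58).

Miocene, Pliocene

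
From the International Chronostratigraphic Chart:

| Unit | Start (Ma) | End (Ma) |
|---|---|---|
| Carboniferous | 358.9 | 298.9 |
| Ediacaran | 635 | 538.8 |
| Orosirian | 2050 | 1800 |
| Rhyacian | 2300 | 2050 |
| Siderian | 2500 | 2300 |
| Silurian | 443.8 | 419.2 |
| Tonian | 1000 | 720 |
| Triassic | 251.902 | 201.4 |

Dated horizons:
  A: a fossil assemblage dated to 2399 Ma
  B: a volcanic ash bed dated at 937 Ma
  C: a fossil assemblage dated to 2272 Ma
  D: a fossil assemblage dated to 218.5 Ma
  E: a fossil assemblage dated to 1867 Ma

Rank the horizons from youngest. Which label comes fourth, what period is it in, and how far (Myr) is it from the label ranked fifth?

Smaller Ma means younger, so youngest first: D 218.5 < B 937 < E 1867 < C 2272 < A 2399.
Counting 4 along gives C (2272 Ma); the excerpt puts that inside the Rhyacian, 2300–2050 Ma.
Next in line is A (2399 Ma), and 2399 − 2272 = 127 Myr.

C, in the Rhyacian; 127 million years to A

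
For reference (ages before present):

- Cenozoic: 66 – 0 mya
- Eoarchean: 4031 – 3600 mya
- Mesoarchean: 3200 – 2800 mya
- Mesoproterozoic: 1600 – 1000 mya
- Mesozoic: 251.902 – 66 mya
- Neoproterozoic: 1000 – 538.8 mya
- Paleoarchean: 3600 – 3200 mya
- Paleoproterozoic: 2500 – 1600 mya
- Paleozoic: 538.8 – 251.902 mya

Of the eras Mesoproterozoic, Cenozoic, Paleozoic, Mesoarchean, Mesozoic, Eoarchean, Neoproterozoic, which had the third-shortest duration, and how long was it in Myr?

Start − end for each: Mesoproterozoic 1600 − 1000 = 600; Cenozoic 66 − 0 = 66; Paleozoic 538.8 − 251.902 = 286.898; Mesoarchean 3200 − 2800 = 400; Mesozoic 251.902 − 66 = 185.902; Eoarchean 4031 − 3600 = 431; Neoproterozoic 1000 − 538.8 = 461.2.
Ranking these from shortest: Cenozoic < Mesozoic < Paleozoic < Mesoarchean < Eoarchean < Neoproterozoic < Mesoproterozoic.
Position 3 in that ranking is Paleozoic, which lasted 286.898 Myr.

Paleozoic, 286.898 million years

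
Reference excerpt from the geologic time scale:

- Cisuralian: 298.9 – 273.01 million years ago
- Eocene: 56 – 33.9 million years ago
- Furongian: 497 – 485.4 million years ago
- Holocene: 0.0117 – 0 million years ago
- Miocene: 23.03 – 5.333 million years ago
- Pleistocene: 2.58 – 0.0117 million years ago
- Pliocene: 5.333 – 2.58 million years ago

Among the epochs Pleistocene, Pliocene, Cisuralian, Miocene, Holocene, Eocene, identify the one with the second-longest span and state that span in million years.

Eocene, 22.1 million years

Durations: Pleistocene 2.5683; Pliocene 2.753; Cisuralian 25.89; Miocene 17.697; Holocene 0.0117; Eocene 22.1 Myr.
Sorted longest-first: Cisuralian (25.89), Eocene (22.1), Miocene (17.697), Pliocene (2.753), Pleistocene (2.5683), Holocene (0.0117).
The second longest is Eocene at 22.1 Myr.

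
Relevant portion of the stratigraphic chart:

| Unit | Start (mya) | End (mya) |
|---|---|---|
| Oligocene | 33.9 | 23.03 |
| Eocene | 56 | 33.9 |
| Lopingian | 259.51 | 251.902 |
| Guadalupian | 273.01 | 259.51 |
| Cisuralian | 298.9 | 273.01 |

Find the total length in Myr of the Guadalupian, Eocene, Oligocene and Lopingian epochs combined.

Duration is start − end for each: (273.01 − 259.51) + (56 − 33.9) + (33.9 − 23.03) + (259.51 − 251.902).
That is 13.5 + 22.1 + 10.87 + 7.608, which totals 54.078 million years.

54.078 million years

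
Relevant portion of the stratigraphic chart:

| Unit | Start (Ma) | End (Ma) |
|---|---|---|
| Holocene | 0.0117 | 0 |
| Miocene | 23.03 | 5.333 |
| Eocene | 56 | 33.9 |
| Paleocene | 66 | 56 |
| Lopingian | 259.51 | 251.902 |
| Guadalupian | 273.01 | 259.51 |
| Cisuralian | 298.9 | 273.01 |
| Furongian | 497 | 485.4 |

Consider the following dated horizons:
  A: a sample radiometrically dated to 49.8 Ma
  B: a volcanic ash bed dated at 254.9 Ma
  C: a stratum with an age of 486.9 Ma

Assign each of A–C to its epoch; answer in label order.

Match each age against the start–end ranges in the excerpt: A = 49.8 Ma → Eocene (56–33.9); B = 254.9 Ma → Lopingian (259.51–251.902); C = 486.9 Ma → Furongian (497–485.4).

A — Eocene; B — Lopingian; C — Furongian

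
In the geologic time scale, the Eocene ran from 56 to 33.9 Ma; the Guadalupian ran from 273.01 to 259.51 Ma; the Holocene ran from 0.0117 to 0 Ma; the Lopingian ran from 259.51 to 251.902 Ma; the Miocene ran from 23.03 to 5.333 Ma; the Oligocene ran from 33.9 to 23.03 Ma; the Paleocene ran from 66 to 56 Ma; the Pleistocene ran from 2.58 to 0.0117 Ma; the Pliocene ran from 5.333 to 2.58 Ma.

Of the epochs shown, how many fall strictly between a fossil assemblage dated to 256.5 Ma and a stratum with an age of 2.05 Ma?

256.5 Ma sits inside the Lopingian (259.51–251.902) and 2.05 Ma inside the Pleistocene (2.58–0.0117); neither of those is wholly between the two dates.
The listed epochs lying completely between them are Paleocene, Eocene, Oligocene, Miocene, Pliocene — 5 in all.

5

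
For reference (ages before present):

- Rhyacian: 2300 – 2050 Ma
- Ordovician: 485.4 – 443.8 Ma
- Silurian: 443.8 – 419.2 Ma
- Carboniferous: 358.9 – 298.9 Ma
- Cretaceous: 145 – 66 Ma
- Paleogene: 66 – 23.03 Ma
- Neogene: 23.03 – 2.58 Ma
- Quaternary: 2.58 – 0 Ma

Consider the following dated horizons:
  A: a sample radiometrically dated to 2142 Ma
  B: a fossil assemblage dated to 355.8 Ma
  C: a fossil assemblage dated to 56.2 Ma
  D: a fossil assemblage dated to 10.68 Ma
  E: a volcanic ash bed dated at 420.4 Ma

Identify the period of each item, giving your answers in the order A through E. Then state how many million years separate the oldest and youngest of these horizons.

A: 2142 Ma lies in 2300–2050 Ma, so Rhyacian.
B: 355.8 Ma lies in 358.9–298.9 Ma, so Carboniferous.
C: 56.2 Ma lies in 66–23.03 Ma, so Paleogene.
D: 10.68 Ma lies in 23.03–2.58 Ma, so Neogene.
E: 420.4 Ma lies in 443.8–419.2 Ma, so Silurian.
Oldest = 2142 Ma, youngest = 10.68 Ma → span 2131.32 Myr.

A — Rhyacian; B — Carboniferous; C — Paleogene; D — Neogene; E — Silurian; span 2131.32 million years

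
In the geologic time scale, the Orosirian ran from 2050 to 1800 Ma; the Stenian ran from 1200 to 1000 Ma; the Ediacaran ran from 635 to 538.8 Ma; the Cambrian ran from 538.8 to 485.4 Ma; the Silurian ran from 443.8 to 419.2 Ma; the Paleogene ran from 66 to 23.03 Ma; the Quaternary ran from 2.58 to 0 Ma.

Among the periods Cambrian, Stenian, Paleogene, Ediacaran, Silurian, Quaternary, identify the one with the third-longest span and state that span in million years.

Cambrian, 53.4 million years

Durations: Cambrian 53.4; Stenian 200; Paleogene 42.97; Ediacaran 96.2; Silurian 24.6; Quaternary 2.58 Myr.
Sorted longest-first: Stenian (200), Ediacaran (96.2), Cambrian (53.4), Paleogene (42.97), Silurian (24.6), Quaternary (2.58).
The third longest is Cambrian at 53.4 Myr.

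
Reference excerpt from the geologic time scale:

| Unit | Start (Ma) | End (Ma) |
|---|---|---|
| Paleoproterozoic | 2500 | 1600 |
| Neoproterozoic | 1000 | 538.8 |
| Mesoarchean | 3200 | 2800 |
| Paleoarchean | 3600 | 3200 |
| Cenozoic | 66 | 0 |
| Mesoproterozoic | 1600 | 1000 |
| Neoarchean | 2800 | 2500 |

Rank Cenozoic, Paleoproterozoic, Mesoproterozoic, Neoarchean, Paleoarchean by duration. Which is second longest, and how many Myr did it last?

Start − end for each: Cenozoic 66 − 0 = 66; Paleoproterozoic 2500 − 1600 = 900; Mesoproterozoic 1600 − 1000 = 600; Neoarchean 2800 − 2500 = 300; Paleoarchean 3600 − 3200 = 400.
Ranking these from longest: Paleoproterozoic > Mesoproterozoic > Paleoarchean > Neoarchean > Cenozoic.
Position 2 in that ranking is Mesoproterozoic, which lasted 600 Myr.

Mesoproterozoic, 600 million years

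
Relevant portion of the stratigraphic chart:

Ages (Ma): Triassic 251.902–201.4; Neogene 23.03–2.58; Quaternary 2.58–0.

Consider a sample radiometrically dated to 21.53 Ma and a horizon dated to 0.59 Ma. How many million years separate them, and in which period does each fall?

20.94 million years apart; the first in the Neogene, the second in the Quaternary

Elapsed time: 21.53 − 0.59 = 20.94 Myr.
21.53 Ma lies within 23.03–2.58 Ma: Neogene.
0.59 Ma lies within 2.58–0 Ma: Quaternary.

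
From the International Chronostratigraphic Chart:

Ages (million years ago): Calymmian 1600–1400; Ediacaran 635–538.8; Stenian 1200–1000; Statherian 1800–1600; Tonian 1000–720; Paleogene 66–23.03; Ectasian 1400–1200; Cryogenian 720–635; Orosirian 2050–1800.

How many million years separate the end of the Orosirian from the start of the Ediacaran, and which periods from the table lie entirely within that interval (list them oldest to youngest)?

End of Orosirian = 1800 Ma; start of Ediacaran = 635 Ma.
Gap = 1800 − 635 = 1165 Myr.
Periods wholly inside 1800–635 Ma: Statherian (1800–1600), Calymmian (1600–1400), Ectasian (1400–1200), Stenian (1200–1000), Tonian (1000–720), Cryogenian (720–635).

1165 million years; Statherian, Calymmian, Ectasian, Stenian, Tonian, Cryogenian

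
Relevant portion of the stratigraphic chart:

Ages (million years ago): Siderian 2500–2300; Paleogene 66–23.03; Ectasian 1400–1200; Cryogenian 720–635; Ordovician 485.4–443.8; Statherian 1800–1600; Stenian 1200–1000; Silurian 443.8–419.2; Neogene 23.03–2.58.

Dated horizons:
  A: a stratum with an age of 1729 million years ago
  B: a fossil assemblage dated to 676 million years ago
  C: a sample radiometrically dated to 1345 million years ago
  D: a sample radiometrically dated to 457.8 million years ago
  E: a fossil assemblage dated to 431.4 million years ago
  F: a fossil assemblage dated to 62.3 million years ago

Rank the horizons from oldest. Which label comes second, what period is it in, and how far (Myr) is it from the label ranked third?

Larger Ma means older, so oldest first: A 1729 > C 1345 > B 676 > D 457.8 > E 431.4 > F 62.3.
Counting 2 along gives C (1345 Ma); the excerpt puts that inside the Ectasian, 1400–1200 Ma.
Next in line is B (676 Ma), and 1345 − 676 = 669 Myr.

C, in the Ectasian; 669 million years to B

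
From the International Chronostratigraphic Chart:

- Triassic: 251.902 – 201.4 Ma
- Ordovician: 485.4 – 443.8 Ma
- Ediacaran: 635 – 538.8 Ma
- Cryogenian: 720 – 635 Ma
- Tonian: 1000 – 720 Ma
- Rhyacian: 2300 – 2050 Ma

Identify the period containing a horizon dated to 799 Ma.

Tonian

799 Ma lies between 1000 and 720 Ma, so it falls in the Tonian.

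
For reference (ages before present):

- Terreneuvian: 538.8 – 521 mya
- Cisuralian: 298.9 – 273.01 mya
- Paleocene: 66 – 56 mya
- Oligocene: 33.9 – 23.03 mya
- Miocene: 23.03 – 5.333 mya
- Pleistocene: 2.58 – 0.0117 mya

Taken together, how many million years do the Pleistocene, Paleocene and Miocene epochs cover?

30.2653 million years

Each duration: Pleistocene = 2.5683; Paleocene = 10; Miocene = 17.697.
Sum: 2.5683 + 10 + 17.697 = 30.2653 Myr.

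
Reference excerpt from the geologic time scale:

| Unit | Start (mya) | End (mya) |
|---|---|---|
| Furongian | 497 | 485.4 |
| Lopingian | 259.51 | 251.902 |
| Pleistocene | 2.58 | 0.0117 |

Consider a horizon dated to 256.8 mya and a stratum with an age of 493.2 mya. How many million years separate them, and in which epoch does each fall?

236.4 million years apart; the first in the Lopingian, the second in the Furongian

Elapsed time: 493.2 − 256.8 = 236.4 Myr.
256.8 Ma lies within 259.51–251.902 Ma: Lopingian.
493.2 Ma lies within 497–485.4 Ma: Furongian.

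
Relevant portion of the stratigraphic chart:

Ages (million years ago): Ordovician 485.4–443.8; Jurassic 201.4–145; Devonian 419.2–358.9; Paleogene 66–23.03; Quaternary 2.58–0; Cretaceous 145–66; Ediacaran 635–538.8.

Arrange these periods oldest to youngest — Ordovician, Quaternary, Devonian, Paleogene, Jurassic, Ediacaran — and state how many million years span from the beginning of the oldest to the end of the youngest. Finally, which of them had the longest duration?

Ediacaran, Ordovician, Devonian, Jurassic, Paleogene, Quaternary; total span 635 Myr; longest is Ediacaran

From the excerpt: Ordovician 485.4–443.8; Quaternary 2.58–0; Devonian 419.2–358.9; Paleogene 66–23.03; Jurassic 201.4–145; Ediacaran 635–538.8 (Ma).
Larger Ma is earlier, so the oldest is Ediacaran and the youngest is Quaternary; oldest to youngest: Ediacaran, Ordovician, Devonian, Jurassic, Paleogene, Quaternary.
Oldest start 635 minus youngest end 0 gives 635 Myr overall.
Individual lengths (start − end): Paleogene 42.97; Devonian 60.3; Ordovician 41.6; Ediacaran 96.2; Quaternary 2.58; Jurassic 56.4. The largest is Ediacaran at 96.2 Myr.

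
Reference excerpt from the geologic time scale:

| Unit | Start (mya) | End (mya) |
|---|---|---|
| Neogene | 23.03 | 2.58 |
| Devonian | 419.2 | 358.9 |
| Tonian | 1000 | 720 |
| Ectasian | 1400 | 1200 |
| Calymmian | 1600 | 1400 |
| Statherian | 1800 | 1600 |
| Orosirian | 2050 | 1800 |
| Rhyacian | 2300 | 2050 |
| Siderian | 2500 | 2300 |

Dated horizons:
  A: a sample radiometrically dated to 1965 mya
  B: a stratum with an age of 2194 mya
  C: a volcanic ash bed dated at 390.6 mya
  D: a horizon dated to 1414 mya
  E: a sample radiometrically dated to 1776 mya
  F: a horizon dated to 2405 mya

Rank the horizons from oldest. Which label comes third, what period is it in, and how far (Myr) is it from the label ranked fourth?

Sorted oldest-first by Ma: F (2405), B (2194), A (1965), E (1776), D (1414), C (390.6).
The third oldest is A at 1965 Ma, which lies in 2050–1800 Ma: the Orosirian.
The fourth oldest is E at 1776 Ma; separation = |1965 − 1776| = 189 Myr.

A, in the Orosirian; 189 million years to E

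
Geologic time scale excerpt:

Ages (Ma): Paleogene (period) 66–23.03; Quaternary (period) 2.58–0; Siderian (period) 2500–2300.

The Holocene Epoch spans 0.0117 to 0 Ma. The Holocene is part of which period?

The Holocene (0.0117–0 Ma) lies entirely within 2.58–0 Ma, the Quaternary Period.

Quaternary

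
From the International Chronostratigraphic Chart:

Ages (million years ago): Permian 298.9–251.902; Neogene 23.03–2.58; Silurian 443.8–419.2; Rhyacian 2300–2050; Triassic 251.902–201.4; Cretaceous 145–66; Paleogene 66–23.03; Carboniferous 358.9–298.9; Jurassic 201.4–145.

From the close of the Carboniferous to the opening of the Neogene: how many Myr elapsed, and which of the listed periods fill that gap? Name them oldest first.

The Carboniferous closes at 298.9 Ma and the Neogene opens at 23.03 Ma, so the interval is 298.9 − 23.03 = 275.87 Myr.
A period fits inside if it starts at or after 298.9 Ma and ends at or before 23.03 Ma; oldest first that gives Permian, Triassic, Jurassic, Cretaceous, Paleogene.

275.87 million years; Permian, Triassic, Jurassic, Cretaceous, Paleogene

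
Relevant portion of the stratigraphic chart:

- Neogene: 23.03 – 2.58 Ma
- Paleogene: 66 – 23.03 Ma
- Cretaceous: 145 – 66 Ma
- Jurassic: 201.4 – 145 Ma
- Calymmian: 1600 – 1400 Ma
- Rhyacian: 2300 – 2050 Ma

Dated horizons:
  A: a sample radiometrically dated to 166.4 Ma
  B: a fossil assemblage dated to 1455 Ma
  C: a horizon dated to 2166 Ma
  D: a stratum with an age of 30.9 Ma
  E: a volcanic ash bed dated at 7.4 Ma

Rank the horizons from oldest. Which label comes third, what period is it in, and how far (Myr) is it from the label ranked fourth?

Larger Ma means older, so oldest first: C 2166 > B 1455 > A 166.4 > D 30.9 > E 7.4.
Counting 3 along gives A (166.4 Ma); the excerpt puts that inside the Jurassic, 201.4–145 Ma.
Next in line is D (30.9 Ma), and 166.4 − 30.9 = 135.5 Myr.

A, in the Jurassic; 135.5 million years to D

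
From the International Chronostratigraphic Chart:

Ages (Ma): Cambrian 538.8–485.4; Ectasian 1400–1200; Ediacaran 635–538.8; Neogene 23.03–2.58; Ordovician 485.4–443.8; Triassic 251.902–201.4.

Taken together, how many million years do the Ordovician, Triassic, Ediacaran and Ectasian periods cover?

388.302 million years

Each duration: Ordovician = 41.6; Triassic = 50.502; Ediacaran = 96.2; Ectasian = 200.
Sum: 41.6 + 50.502 + 96.2 + 200 = 388.302 Myr.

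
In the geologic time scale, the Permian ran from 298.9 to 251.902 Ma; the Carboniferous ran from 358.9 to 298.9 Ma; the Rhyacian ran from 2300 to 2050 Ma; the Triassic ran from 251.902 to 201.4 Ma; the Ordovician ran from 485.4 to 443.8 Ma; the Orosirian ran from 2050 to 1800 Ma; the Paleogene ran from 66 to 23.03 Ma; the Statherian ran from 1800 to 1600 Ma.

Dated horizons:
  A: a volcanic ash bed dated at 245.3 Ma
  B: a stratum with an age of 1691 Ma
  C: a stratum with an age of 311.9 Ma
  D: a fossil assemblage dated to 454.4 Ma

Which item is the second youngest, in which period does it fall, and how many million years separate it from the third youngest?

Smaller Ma means younger, so youngest first: A 245.3 < C 311.9 < D 454.4 < B 1691.
Counting 2 along gives C (311.9 Ma); the excerpt puts that inside the Carboniferous, 358.9–298.9 Ma.
Next in line is D (454.4 Ma), and 454.4 − 311.9 = 142.5 Myr.

C, in the Carboniferous; 142.5 million years to D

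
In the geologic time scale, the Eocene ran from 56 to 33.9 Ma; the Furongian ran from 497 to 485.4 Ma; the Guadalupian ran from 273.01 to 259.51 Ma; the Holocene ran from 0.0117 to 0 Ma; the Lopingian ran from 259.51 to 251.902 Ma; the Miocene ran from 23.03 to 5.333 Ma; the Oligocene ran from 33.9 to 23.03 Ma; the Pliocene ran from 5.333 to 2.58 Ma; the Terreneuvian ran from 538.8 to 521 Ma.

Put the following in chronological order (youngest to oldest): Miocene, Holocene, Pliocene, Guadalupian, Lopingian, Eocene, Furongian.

Holocene, Pliocene, Miocene, Eocene, Lopingian, Guadalupian, Furongian

Sorting by start age (ascending Ma, since larger Ma = older): Holocene began 0.0117, Pliocene began 5.333, Miocene began 23.03, Eocene began 56, Lopingian began 259.51, Guadalupian began 273.01, Furongian began 497.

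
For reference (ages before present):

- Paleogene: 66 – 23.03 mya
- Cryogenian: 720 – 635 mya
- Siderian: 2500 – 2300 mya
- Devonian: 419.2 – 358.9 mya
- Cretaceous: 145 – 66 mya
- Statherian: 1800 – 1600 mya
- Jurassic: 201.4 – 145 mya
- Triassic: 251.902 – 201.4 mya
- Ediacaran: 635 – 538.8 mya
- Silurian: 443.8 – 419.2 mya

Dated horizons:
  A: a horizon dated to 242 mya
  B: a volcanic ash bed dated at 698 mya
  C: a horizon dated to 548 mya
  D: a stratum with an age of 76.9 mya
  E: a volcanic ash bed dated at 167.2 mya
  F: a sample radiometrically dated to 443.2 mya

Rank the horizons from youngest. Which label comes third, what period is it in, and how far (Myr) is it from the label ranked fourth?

A, in the Triassic; 201.2 million years to F

Smaller Ma means younger, so youngest first: D 76.9 < E 167.2 < A 242 < F 443.2 < C 548 < B 698.
Counting 3 along gives A (242 Ma); the excerpt puts that inside the Triassic, 251.902–201.4 Ma.
Next in line is F (443.2 Ma), and 443.2 − 242 = 201.2 Myr.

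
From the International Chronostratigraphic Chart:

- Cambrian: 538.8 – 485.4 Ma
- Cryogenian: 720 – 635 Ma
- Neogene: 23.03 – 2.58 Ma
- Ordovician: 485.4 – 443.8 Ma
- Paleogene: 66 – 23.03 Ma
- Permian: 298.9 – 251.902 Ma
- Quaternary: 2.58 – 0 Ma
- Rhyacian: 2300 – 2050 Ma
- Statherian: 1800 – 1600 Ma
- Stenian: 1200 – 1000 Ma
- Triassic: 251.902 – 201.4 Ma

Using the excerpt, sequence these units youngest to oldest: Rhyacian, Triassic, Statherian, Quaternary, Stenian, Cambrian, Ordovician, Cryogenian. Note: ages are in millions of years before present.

Read off each span (Ma): Rhyacian 2300–2050; Triassic 251.902–201.4; Statherian 1800–1600; Quaternary 2.58–0; Stenian 1200–1000; Cambrian 538.8–485.4; Ordovician 485.4–443.8; Cryogenian 720–635.
Larger Ma is older, so oldest→youngest is Rhyacian, Statherian, Stenian, Cryogenian, Cambrian, Ordovician, Triassic, Quaternary; reverse it for youngest→oldest.

Quaternary, Triassic, Ordovician, Cambrian, Cryogenian, Stenian, Statherian, Rhyacian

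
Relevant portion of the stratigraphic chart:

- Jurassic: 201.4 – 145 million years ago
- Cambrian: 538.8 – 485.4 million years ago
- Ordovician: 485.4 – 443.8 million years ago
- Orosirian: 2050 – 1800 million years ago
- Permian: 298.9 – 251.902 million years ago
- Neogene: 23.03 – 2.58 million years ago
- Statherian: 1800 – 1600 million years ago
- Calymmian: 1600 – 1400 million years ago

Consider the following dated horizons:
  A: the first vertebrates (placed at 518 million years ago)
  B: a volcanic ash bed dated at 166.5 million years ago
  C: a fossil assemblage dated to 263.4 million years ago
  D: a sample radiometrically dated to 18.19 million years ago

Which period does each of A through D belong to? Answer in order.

A: 518 Ma lies in 538.8–485.4 Ma, so Cambrian.
B: 166.5 Ma lies in 201.4–145 Ma, so Jurassic.
C: 263.4 Ma lies in 298.9–251.902 Ma, so Permian.
D: 18.19 Ma lies in 23.03–2.58 Ma, so Neogene.

A — Cambrian; B — Jurassic; C — Permian; D — Neogene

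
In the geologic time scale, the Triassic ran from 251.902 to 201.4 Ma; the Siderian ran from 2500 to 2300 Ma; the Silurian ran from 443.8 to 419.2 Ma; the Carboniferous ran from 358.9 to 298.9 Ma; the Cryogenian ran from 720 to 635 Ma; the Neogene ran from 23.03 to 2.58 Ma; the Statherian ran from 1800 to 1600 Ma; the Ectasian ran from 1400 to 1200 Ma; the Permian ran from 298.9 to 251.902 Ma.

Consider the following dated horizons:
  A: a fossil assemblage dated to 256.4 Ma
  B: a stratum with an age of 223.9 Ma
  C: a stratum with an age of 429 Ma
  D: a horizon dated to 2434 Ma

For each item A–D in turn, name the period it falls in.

A: 256.4 Ma lies in 298.9–251.902 Ma, so Permian.
B: 223.9 Ma lies in 251.902–201.4 Ma, so Triassic.
C: 429 Ma lies in 443.8–419.2 Ma, so Silurian.
D: 2434 Ma lies in 2500–2300 Ma, so Siderian.

A — Permian; B — Triassic; C — Silurian; D — Siderian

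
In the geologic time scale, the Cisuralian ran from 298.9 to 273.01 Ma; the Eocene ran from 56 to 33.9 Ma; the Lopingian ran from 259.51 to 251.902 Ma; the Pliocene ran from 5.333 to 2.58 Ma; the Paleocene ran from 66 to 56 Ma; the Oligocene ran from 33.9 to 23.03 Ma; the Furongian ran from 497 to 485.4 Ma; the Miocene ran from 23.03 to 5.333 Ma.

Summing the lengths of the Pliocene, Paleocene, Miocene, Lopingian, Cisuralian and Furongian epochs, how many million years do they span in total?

Duration is start − end for each: (5.333 − 2.58) + (66 − 56) + (23.03 − 5.333) + (259.51 − 251.902) + (298.9 − 273.01) + (497 − 485.4).
That is 2.753 + 10 + 17.697 + 7.608 + 25.89 + 11.6, which totals 75.548 million years.

75.548 million years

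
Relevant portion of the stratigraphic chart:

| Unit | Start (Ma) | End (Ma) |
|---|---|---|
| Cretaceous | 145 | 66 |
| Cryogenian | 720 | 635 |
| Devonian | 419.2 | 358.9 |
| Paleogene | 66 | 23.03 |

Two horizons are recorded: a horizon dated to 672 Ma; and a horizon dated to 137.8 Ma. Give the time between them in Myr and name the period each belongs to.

534.2 million years apart; the first in the Cryogenian, the second in the Cretaceous

Elapsed time: 672 − 137.8 = 534.2 Myr.
672 Ma lies within 720–635 Ma: Cryogenian.
137.8 Ma lies within 145–66 Ma: Cretaceous.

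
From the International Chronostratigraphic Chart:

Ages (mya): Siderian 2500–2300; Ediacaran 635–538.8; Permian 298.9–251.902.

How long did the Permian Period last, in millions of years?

298.9 − 251.902 = 46.998 million years.

46.998 million years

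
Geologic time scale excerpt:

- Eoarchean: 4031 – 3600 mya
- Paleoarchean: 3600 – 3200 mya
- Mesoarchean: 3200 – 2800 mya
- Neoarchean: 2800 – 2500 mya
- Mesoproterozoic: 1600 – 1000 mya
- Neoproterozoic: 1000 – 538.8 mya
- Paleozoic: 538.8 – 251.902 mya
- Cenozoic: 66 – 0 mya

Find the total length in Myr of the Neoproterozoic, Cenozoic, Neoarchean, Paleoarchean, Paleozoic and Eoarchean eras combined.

1945.098 million years

Each duration: Neoproterozoic = 461.2; Cenozoic = 66; Neoarchean = 300; Paleoarchean = 400; Paleozoic = 286.898; Eoarchean = 431.
Sum: 461.2 + 66 + 300 + 400 + 286.898 + 431 = 1945.098 Myr.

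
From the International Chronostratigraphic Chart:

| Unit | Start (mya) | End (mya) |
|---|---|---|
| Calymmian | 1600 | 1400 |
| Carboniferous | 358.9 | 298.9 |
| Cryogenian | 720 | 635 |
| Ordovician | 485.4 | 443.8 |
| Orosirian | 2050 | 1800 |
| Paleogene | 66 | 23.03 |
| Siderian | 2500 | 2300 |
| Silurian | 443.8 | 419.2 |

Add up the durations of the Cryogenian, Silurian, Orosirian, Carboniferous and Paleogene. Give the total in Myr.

462.57 million years

Duration is start − end for each: (720 − 635) + (443.8 − 419.2) + (2050 − 1800) + (358.9 − 298.9) + (66 − 23.03).
That is 85 + 24.6 + 250 + 60 + 42.97, which totals 462.57 million years.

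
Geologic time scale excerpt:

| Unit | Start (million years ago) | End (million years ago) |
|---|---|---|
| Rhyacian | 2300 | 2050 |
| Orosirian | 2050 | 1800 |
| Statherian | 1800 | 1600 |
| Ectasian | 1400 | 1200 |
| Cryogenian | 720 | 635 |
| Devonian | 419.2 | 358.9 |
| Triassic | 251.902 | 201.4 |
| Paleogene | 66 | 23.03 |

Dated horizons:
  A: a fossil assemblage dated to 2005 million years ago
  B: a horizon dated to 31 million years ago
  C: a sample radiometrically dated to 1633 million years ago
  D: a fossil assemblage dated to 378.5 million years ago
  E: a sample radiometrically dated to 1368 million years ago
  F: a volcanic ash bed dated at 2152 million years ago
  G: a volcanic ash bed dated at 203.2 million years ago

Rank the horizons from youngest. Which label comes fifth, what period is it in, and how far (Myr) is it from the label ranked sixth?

C, in the Statherian; 372 million years to A

Sorted youngest-first by Ma: B (31), G (203.2), D (378.5), E (1368), C (1633), A (2005), F (2152).
The fifth youngest is C at 1633 Ma, which lies in 1800–1600 Ma: the Statherian.
The sixth youngest is A at 2005 Ma; separation = |1633 − 2005| = 372 Myr.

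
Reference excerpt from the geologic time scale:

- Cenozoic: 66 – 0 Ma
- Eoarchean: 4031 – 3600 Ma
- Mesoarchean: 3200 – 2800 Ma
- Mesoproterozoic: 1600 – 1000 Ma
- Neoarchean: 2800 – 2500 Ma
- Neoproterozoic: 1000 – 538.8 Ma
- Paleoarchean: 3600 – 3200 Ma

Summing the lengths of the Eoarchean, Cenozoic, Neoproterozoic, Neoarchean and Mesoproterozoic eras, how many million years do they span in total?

1858.2 million years

Each duration: Eoarchean = 431; Cenozoic = 66; Neoproterozoic = 461.2; Neoarchean = 300; Mesoproterozoic = 600.
Sum: 431 + 66 + 461.2 + 300 + 600 = 1858.2 Myr.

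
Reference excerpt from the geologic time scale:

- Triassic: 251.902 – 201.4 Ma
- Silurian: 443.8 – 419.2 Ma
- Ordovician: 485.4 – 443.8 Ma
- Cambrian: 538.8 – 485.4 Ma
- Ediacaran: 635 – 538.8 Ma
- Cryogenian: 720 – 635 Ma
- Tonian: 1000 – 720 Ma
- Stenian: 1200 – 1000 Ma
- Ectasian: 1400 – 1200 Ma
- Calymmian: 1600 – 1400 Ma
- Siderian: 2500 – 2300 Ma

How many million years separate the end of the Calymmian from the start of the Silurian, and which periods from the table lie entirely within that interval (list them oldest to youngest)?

End of Calymmian = 1400 Ma; start of Silurian = 443.8 Ma.
Gap = 1400 − 443.8 = 956.2 Myr.
Periods wholly inside 1400–443.8 Ma: Ectasian (1400–1200), Stenian (1200–1000), Tonian (1000–720), Cryogenian (720–635), Ediacaran (635–538.8), Cambrian (538.8–485.4), Ordovician (485.4–443.8).

956.2 million years; Ectasian, Stenian, Tonian, Cryogenian, Ediacaran, Cambrian, Ordovician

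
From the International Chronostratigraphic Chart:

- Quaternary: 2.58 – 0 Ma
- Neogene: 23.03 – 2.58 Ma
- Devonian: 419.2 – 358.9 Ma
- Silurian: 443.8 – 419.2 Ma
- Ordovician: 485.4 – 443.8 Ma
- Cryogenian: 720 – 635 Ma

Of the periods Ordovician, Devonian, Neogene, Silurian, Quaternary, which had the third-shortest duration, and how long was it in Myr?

Silurian, 24.6 million years

Durations: Ordovician 41.6; Devonian 60.3; Neogene 20.45; Silurian 24.6; Quaternary 2.58 Myr.
Sorted shortest-first: Quaternary (2.58), Neogene (20.45), Silurian (24.6), Ordovician (41.6), Devonian (60.3).
The third shortest is Silurian at 24.6 Myr.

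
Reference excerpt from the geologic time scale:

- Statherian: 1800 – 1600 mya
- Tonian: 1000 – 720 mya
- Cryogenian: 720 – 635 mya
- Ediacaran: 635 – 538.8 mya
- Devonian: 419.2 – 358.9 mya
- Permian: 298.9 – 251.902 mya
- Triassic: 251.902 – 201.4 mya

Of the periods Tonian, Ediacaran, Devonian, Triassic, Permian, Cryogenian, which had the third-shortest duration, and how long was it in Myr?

Devonian, 60.3 million years

Durations: Tonian 280; Ediacaran 96.2; Devonian 60.3; Triassic 50.502; Permian 46.998; Cryogenian 85 Myr.
Sorted shortest-first: Permian (46.998), Triassic (50.502), Devonian (60.3), Cryogenian (85), Ediacaran (96.2), Tonian (280).
The third shortest is Devonian at 60.3 Myr.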